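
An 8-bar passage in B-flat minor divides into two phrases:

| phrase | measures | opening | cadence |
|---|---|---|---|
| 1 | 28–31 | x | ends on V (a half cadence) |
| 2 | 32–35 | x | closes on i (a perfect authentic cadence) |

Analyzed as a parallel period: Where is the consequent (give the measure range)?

The antecedent is the phrase ending with the weaker cadence (half cadence, phrase 1) and the consequent the one ending more conclusively (perfect authentic cadence, phrase 2); the consequent is mm. 32–35.

measures 32–35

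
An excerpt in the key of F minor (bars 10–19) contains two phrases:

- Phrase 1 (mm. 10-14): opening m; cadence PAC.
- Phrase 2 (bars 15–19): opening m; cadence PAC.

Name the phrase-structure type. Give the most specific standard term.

Both phrases have the same opening (m) and the same cadence (perfect authentic cadence): the second is a restatement, not a consequent, so this is a repeated phrase rather than a period.

repeated phrase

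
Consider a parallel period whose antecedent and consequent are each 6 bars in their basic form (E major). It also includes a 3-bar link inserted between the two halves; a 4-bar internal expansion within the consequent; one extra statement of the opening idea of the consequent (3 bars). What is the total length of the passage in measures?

22 measures

Basic parallel period: 6 + 6 = 12 bars.
12 (basic form) + 3 (link) + 4 (internal expansion) + 3 (extra statement) = 22.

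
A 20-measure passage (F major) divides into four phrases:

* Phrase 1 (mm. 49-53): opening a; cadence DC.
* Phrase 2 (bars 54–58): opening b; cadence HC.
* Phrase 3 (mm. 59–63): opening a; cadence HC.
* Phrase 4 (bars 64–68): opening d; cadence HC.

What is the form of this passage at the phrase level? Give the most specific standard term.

Phrase 4 ends with a half cadence, no stronger than phrase 2's half cadence, so the four phrases do not form a double period; nor do phrases 3–4 duplicate 1–2, so it is not a repeated period. With no phrase reaching a conclusive cadence, the passage is a phrase group.

phrase group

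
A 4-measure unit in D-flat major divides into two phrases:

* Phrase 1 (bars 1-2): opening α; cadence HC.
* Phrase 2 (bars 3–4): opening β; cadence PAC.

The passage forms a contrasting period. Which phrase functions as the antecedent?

The phrase ending with the weaker cadence (half cadence) is the antecedent; the one ending more conclusively (perfect authentic cadence) is the consequent. The antecedent is phrase 1.

phrase 1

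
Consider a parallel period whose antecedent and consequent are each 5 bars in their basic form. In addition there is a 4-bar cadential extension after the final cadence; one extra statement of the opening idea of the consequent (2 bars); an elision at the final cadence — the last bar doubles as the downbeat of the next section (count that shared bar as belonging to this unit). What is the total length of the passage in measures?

Basic parallel period: 5 + 5 = 10 bars.
10 (basic form) + 4 (cadential extension) + 2 (extra statement) = 16.
The elision shares a bar with the next section but does not change this unit's count.

16 measures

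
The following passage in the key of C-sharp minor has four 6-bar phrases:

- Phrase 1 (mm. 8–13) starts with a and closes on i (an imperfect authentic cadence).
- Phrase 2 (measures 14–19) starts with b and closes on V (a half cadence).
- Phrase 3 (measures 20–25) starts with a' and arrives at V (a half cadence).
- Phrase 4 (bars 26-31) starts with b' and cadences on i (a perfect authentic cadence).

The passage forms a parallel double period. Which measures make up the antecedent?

In a double period the first pair of phrases (ending half cadence) is the large antecedent and the second pair (ending perfect authentic cadence) is the large consequent; the antecedent is measures 8–19.

measures 8–19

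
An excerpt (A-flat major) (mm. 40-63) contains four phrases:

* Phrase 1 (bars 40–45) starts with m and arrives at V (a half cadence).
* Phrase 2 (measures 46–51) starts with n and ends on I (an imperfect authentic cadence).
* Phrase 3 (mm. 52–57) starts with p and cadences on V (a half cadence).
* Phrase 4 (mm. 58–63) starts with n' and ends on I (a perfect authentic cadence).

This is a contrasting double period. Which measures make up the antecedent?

In a double period the first pair of phrases (ending imperfect authentic cadence) is the large antecedent and the second pair (ending perfect authentic cadence) is the large consequent; the antecedent is measures 40–51.

measures 40–51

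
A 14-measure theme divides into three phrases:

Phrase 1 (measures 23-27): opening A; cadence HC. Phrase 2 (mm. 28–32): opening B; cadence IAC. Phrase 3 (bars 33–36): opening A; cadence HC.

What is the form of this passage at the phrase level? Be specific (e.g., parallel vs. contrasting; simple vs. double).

phrase group

The final phrase closes with a half cadence, which is not stronger than the preceding imperfect authentic cadence; the 3 phrases lack an overall antecedent–consequent design and so form a phrase group.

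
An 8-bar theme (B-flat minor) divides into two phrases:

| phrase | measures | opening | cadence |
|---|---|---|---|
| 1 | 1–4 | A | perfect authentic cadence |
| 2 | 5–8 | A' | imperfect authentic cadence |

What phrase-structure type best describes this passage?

The second phrase closes with an imperfect authentic cadence, which is not stronger than the first phrase's perfect authentic cadence; without a weak→strong cadential pair there is no antecedent–consequent relationship, so this is a phrase group rather than a period.

phrase group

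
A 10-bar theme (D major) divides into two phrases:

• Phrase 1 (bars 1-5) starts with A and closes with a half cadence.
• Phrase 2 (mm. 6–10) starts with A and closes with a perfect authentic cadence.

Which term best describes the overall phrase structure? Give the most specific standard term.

Phrase 1 ends with a half cadence (weaker) and phrase 2 with a perfect authentic cadence (stronger): antecedent + consequent = a period.
The two phrases open with the same material (A / A), so the period is parallel.

parallel period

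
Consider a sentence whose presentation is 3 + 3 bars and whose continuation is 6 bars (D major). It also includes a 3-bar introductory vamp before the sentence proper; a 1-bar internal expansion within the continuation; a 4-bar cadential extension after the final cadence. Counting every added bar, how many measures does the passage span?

Basic sentence: 3 + 3 + 6 = 12 bars.
12 (basic form) + 3 (introduction) + 1 (internal expansion) + 4 (cadential extension) = 20.

20 measures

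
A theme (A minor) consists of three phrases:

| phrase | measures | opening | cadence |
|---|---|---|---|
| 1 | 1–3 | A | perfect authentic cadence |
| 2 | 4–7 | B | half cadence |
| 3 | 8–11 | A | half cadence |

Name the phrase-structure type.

The final phrase closes with a half cadence, which is not stronger than the preceding half cadence; the 3 phrases lack an overall antecedent–consequent design and so form a phrase group.

phrase group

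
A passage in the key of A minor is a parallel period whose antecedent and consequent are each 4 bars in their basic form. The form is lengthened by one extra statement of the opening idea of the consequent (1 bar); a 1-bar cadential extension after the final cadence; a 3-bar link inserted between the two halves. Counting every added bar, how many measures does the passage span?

Basic parallel period: 4 + 4 = 8 bars.
8 (basic form) + 1 (extra statement) + 1 (cadential extension) + 3 (link) = 13.

13 measures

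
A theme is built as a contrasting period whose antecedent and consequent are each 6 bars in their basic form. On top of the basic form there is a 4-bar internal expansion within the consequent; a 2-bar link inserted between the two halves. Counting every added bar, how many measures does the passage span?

18 measures

Basic contrasting period: 6 + 6 = 12 bars.
12 (basic form) + 4 (internal expansion) + 2 (link) = 18.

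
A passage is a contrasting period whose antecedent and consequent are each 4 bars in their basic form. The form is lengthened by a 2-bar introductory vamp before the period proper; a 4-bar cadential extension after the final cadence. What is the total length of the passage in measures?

Basic contrasting period: 4 + 4 = 8 bars.
8 (basic form) + 2 (introduction) + 4 (cadential extension) = 14.

14 measures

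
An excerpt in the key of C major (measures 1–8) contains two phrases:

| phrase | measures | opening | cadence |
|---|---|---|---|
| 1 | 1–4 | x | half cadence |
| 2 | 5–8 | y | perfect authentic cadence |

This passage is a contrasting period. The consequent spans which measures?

The antecedent is the phrase ending with the weaker cadence (half cadence, phrase 1) and the consequent the one ending more conclusively (perfect authentic cadence, phrase 2); the consequent is mm. 5–8.

measures 5–8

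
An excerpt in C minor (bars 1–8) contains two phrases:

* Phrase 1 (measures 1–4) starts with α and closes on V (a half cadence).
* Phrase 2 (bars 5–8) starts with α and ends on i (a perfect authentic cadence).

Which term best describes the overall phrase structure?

Phrase 1 ends with a half cadence (weaker) and phrase 2 with a perfect authentic cadence (stronger): antecedent + consequent = a period.
The two phrases open with the same material (α / α), so the period is parallel.

parallel period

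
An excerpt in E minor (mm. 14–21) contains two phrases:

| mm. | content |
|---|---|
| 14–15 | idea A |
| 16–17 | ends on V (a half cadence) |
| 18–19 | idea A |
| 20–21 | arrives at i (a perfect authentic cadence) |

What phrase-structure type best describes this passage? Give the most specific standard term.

Phrase 1 ends with a half cadence (weaker) and phrase 2 with a perfect authentic cadence (stronger): antecedent + consequent = a period.
The two phrases open with the same material (A / A), so the period is parallel.

parallel period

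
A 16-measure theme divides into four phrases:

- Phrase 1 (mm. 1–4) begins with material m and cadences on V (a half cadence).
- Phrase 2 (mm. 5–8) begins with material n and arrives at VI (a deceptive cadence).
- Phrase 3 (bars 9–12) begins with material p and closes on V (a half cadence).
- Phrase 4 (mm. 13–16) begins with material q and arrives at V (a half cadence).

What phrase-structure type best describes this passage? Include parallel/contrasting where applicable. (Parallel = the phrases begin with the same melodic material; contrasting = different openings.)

Phrase 4 ends with a half cadence, no stronger than phrase 2's deceptive cadence, so the four phrases do not form a double period; nor do phrases 3–4 duplicate 1–2, so it is not a repeated period. With no phrase reaching a conclusive cadence, the passage is a phrase group.

phrase group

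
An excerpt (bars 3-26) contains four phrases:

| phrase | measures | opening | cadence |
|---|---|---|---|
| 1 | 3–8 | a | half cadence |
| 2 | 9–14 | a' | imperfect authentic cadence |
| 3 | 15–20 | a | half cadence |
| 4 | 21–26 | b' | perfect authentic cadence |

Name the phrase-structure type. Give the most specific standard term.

parallel double period

Four phrases in two halves: the first half (mm. 3-14) ends with an imperfect authentic cadence, the second (mm. 15-26) with a perfect authentic cadence — a large antecedent–consequent pair, i.e. a double period.
Phrase 3 begins with the same material as phrase 1, making it parallel.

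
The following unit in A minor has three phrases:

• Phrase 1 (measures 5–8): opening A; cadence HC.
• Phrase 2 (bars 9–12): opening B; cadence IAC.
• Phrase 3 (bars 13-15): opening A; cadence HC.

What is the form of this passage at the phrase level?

The final phrase closes with a half cadence, which is not stronger than the preceding imperfect authentic cadence; the 3 phrases lack an overall antecedent–consequent design and so form a phrase group.

phrase group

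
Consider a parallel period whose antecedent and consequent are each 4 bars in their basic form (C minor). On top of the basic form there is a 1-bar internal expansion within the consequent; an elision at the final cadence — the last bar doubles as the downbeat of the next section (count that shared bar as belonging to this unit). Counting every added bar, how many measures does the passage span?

Basic parallel period: 4 + 4 = 8 bars.
8 (basic form) + 1 (internal expansion) = 9.
The elision shares a bar with the next section but does not change this unit's count.

9 measures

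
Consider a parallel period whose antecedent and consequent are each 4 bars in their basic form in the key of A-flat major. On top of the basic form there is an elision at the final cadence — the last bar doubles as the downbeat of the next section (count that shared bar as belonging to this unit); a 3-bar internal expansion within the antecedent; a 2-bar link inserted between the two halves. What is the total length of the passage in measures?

Basic parallel period: 4 + 4 = 8 bars.
8 (basic form) + 3 (internal expansion) + 2 (link) = 13.
The elision shares a bar with the next section but does not change this unit's count.

13 measures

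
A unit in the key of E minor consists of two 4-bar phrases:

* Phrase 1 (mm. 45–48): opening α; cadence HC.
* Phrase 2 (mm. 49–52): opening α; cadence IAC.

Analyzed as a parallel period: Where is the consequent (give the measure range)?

The antecedent is the phrase ending with the weaker cadence (half cadence, phrase 1) and the consequent the one ending more conclusively (imperfect authentic cadence, phrase 2); the consequent is measures 49–52.

measures 49–52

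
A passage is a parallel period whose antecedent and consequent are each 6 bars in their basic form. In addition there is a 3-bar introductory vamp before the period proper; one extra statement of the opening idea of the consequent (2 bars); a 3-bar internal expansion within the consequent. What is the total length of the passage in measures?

Basic parallel period: 6 + 6 = 12 bars.
12 (basic form) + 3 (introduction) + 2 (extra statement) + 3 (internal expansion) = 20.

20 measures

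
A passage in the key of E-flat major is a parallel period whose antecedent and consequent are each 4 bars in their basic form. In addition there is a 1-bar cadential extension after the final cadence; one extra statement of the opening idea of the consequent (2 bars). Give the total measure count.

Basic parallel period: 4 + 4 = 8 bars.
8 (basic form) + 1 (cadential extension) + 2 (extra statement) = 11.

11 measures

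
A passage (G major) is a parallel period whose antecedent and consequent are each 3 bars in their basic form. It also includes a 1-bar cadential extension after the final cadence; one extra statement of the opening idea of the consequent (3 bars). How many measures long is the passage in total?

Basic parallel period: 3 + 3 = 6 bars.
6 (basic form) + 1 (cadential extension) + 3 (extra statement) = 10.

10 measures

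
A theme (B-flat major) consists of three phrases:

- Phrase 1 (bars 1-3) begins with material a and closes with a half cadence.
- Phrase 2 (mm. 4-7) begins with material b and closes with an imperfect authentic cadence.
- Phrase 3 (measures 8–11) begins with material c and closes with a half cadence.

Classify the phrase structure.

The final phrase closes with a half cadence, which is not stronger than the preceding imperfect authentic cadence; the 3 phrases lack an overall antecedent–consequent design and so form a phrase group.

phrase group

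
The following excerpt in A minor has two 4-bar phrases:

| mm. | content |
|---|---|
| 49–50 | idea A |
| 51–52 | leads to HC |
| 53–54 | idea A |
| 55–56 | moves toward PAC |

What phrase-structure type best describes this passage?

parallel period

Phrase 1 ends with a half cadence (weaker) and phrase 2 with a perfect authentic cadence (stronger): antecedent + consequent = a period.
The two phrases open with the same material (A / A), so the period is parallel.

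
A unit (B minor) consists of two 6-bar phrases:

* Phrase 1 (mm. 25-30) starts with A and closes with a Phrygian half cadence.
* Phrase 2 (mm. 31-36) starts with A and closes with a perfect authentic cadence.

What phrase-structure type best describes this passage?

parallel period

Phrase 1 ends with a Phrygian half cadence (weaker) and phrase 2 with a perfect authentic cadence (stronger): antecedent + consequent = a period.
The two phrases open with the same material (A / A), so the period is parallel.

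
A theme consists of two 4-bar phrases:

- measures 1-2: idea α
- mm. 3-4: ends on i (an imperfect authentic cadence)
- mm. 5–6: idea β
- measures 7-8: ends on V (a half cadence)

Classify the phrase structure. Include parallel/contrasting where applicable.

The second phrase closes with a half cadence, which is not stronger than the first phrase's imperfect authentic cadence; without a weak→strong cadential pair there is no antecedent–consequent relationship, so this is a phrase group rather than a period.

phrase group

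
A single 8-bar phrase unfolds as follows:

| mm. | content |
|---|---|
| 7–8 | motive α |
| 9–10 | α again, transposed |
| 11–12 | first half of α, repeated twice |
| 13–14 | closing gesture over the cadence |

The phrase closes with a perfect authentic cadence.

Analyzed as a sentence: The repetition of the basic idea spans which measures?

measures 9–10

The presentation of a sentence is the basic idea (bars 7–8) plus its repetition (measures 9–10); the repetition of the basic idea is therefore mm. 9–10.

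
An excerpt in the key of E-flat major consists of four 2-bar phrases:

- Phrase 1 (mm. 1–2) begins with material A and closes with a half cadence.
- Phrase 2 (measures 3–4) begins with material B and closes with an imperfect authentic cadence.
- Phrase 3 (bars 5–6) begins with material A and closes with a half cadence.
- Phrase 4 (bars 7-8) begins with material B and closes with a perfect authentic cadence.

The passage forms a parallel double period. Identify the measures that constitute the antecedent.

In a double period the four phrases pair into a large antecedent (phrases 1–2, ending imperfect authentic cadence) and a large consequent (phrases 3–4, ending perfect authentic cadence). The antecedent spans mm. 1–4.

measures 1–4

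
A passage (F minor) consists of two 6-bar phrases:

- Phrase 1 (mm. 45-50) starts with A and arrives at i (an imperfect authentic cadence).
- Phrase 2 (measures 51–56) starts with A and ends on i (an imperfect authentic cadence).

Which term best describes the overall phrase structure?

Both phrases have the same opening (A) and the same cadence (imperfect authentic cadence): the second is a restatement, not a consequent, so this is a repeated phrase rather than a period.

repeated phrase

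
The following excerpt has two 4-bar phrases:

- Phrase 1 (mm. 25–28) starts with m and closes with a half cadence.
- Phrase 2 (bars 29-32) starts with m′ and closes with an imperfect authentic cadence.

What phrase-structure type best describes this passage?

Phrase 1 ends with a half cadence (weaker) and phrase 2 with an imperfect authentic cadence (stronger): antecedent + consequent = a period.
The two phrases open with the same material (m / m′), so the period is parallel.

parallel period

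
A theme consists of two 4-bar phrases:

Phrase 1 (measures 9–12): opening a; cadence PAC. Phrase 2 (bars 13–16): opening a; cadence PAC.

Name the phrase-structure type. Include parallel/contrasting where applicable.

Both phrases have the same opening (a) and the same cadence (perfect authentic cadence): the second is a restatement, not a consequent, so this is a repeated phrase rather than a period.

repeated phrase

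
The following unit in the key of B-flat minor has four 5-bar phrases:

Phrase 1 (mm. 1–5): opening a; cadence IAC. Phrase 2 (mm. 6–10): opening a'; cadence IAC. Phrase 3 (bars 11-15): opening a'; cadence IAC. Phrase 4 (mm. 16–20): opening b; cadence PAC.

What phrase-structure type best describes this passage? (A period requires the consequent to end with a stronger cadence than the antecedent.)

parallel double period

Four phrases in two halves: the first half (mm. 1–10) ends with an imperfect authentic cadence, the second (bars 11–20) with a perfect authentic cadence — a large antecedent–consequent pair, i.e. a double period.
Phrase 3 begins with the same material as phrase 1, making it parallel.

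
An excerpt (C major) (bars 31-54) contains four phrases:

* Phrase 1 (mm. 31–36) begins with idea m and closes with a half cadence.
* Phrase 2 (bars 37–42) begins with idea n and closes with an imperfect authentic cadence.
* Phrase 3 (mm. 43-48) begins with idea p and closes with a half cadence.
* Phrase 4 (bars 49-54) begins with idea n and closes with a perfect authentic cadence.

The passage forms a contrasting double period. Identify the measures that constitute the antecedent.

In a double period the four phrases pair into a large antecedent (phrases 1–2, ending imperfect authentic cadence) and a large consequent (phrases 3–4, ending perfect authentic cadence). The antecedent spans measures 31–42.

measures 31–42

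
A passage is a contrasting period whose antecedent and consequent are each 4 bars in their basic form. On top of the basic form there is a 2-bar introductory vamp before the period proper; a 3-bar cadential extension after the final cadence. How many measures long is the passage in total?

Basic contrasting period: 4 + 4 = 8 bars.
8 (basic form) + 2 (introduction) + 3 (cadential extension) = 13.

13 measures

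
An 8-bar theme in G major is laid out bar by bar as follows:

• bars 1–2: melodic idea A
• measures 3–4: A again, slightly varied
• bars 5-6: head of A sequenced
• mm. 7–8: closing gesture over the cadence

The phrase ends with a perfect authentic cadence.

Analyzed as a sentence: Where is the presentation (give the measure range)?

The presentation of a sentence is the basic idea (mm. 1–2) plus its repetition (measures 3–4); the presentation is therefore measures 1–4.

measures 1–4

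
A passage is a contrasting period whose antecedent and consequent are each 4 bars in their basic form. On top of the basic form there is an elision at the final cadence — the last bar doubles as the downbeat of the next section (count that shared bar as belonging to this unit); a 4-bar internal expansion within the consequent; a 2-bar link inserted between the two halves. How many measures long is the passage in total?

Basic contrasting period: 4 + 4 = 8 bars.
8 (basic form) + 4 (internal expansion) + 2 (link) = 14.
The elision shares a bar with the next section but does not change this unit's count.

14 measures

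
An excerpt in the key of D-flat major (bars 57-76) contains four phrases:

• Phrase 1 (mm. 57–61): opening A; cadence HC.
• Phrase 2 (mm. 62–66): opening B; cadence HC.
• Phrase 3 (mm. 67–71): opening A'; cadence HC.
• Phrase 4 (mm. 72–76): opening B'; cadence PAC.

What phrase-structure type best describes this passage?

Four phrases in two halves: the first half (bars 57-66) ends with a half cadence, the second (mm. 67-76) with a perfect authentic cadence — a large antecedent–consequent pair, i.e. a double period.
Phrase 3 begins with the same material as phrase 1, making it parallel.

parallel double period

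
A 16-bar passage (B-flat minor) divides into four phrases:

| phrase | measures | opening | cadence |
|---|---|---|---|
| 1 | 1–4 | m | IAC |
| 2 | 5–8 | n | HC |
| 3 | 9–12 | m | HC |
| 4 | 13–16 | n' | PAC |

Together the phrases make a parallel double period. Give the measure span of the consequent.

measures 9–16

In a double period the first pair of phrases (ending half cadence) is the large antecedent and the second pair (ending perfect authentic cadence) is the large consequent; the consequent is measures 9–16.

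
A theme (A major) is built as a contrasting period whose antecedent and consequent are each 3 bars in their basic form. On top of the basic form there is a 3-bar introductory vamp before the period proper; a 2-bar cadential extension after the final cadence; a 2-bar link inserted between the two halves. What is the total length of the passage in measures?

Basic contrasting period: 3 + 3 = 6 bars.
6 (basic form) + 3 (introduction) + 2 (cadential extension) + 2 (link) = 13.

13 measures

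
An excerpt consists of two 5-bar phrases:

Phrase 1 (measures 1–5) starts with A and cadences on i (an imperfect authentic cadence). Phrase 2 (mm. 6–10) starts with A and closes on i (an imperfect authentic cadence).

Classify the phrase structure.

repeated phrase

Both phrases have the same opening (A) and the same cadence (imperfect authentic cadence): the second is a restatement, not a consequent, so this is a repeated phrase rather than a period.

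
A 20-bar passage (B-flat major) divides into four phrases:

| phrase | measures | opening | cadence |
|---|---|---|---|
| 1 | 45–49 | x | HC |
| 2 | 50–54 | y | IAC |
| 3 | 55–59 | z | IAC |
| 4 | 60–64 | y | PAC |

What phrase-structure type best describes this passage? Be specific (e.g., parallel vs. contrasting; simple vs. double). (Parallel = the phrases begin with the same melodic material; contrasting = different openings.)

Four phrases in two halves: the first half (mm. 45–54) ends with an imperfect authentic cadence, the second (mm. 55–64) with a perfect authentic cadence — a large antecedent–consequent pair, i.e. a double period.
Phrase 3 begins with different material from phrase 1, making it contrasting.

contrasting double period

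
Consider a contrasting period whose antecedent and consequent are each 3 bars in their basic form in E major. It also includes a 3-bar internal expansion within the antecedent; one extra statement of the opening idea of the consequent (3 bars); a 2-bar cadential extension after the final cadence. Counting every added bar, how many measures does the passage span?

Basic contrasting period: 3 + 3 = 6 bars.
6 (basic form) + 3 (internal expansion) + 3 (extra statement) + 2 (cadential extension) = 14.

14 measures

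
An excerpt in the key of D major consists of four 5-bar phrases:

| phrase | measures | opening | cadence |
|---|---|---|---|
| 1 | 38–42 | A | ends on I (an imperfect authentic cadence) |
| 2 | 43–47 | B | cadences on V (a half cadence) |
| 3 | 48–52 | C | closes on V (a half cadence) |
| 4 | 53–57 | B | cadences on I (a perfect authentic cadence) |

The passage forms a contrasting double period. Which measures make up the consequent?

measures 48–57

In a double period the first pair of phrases (ending half cadence) is the large antecedent and the second pair (ending perfect authentic cadence) is the large consequent; the consequent is measures 48–57.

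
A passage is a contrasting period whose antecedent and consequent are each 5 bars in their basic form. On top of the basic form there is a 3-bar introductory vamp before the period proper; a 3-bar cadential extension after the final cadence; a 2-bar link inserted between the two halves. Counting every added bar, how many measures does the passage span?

18 measures

Basic contrasting period: 5 + 5 = 10 bars.
10 (basic form) + 3 (introduction) + 3 (cadential extension) + 2 (link) = 18.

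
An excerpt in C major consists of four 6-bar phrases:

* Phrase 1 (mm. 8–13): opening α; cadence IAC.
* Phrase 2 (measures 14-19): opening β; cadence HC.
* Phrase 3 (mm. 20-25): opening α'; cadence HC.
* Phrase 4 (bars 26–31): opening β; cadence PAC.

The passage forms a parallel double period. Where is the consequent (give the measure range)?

measures 20–31

In a double period the four phrases pair into a large antecedent (phrases 1–2, ending half cadence) and a large consequent (phrases 3–4, ending perfect authentic cadence). The consequent spans bars 20–31.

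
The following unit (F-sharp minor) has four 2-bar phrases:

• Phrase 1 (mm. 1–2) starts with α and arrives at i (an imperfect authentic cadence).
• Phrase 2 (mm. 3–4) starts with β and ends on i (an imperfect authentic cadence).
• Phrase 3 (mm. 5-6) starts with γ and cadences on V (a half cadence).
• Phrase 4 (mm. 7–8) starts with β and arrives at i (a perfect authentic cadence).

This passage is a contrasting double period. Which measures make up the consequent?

measures 5–8

In a double period the four phrases pair into a large antecedent (phrases 1–2, ending imperfect authentic cadence) and a large consequent (phrases 3–4, ending perfect authentic cadence). The consequent spans bars 5-8.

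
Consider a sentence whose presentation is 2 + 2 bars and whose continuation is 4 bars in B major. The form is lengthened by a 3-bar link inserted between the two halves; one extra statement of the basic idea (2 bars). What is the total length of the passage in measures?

Basic sentence: 2 + 2 + 4 = 8 bars.
8 (basic form) + 3 (link) + 2 (extra statement) = 13.

13 measures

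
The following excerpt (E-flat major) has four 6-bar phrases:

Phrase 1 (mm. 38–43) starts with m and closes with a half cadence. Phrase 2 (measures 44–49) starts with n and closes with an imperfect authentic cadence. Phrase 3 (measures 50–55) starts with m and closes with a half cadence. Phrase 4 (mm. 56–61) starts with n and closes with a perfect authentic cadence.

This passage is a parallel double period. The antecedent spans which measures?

measures 38–49

In a double period the four phrases pair into a large antecedent (phrases 1–2, ending imperfect authentic cadence) and a large consequent (phrases 3–4, ending perfect authentic cadence). The antecedent spans bars 38–49.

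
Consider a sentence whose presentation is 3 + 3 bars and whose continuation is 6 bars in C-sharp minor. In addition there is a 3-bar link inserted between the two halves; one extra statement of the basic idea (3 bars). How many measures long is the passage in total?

18 measures

Basic sentence: 3 + 3 + 6 = 12 bars.
12 (basic form) + 3 (link) + 3 (extra statement) = 18.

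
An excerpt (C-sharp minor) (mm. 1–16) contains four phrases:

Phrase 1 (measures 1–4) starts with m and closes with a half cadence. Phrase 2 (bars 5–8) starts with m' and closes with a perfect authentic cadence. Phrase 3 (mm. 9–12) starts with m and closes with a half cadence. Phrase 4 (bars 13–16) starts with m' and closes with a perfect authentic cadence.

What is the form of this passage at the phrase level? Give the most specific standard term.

repeated period

The cadence pattern HC–PAC–HC–PAC is weak–strong twice, and phrases 3–4 restate phrases 1–2: a period heard twice, not a double period (which would end weakly at phrase 2).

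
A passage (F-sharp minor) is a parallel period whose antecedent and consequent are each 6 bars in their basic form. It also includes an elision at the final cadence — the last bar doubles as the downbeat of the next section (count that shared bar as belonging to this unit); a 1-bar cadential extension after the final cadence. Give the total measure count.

13 measures

Basic parallel period: 6 + 6 = 12 bars.
12 (basic form) + 1 (cadential extension) = 13.
The elision shares a bar with the next section but does not change this unit's count.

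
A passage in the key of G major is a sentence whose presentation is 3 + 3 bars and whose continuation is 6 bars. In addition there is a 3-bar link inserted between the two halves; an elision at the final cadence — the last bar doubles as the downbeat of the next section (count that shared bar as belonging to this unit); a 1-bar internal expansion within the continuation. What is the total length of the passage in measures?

16 measures

Basic sentence: 3 + 3 + 6 = 12 bars.
12 (basic form) + 3 (link) + 1 (internal expansion) = 16.
The elision shares a bar with the next section but does not change this unit's count.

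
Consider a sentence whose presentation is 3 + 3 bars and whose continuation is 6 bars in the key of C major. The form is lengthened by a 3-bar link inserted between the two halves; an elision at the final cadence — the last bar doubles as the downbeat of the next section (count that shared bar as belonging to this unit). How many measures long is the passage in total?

15 measures

Basic sentence: 3 + 3 + 6 = 12 bars.
12 (basic form) + 3 (link) = 15.
The elision shares a bar with the next section but does not change this unit's count.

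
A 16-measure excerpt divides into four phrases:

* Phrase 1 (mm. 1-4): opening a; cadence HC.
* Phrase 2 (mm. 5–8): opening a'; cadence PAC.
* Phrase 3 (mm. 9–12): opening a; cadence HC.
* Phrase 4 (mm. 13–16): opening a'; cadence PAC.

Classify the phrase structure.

The cadence pattern HC–PAC–HC–PAC is weak–strong twice, and phrases 3–4 restate phrases 1–2: a period heard twice, not a double period (which would end weakly at phrase 2).

repeated period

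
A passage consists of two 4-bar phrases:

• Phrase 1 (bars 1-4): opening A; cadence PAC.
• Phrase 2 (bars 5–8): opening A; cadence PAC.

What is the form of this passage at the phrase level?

repeated phrase

Both phrases have the same opening (A) and the same cadence (perfect authentic cadence): the second is a restatement, not a consequent, so this is a repeated phrase rather than a period.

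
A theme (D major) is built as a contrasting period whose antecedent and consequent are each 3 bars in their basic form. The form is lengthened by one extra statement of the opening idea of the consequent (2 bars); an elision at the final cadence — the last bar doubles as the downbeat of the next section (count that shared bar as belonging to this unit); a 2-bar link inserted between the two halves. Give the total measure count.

Basic contrasting period: 3 + 3 = 6 bars.
6 (basic form) + 2 (extra statement) + 2 (link) = 10.
The elision shares a bar with the next section but does not change this unit's count.

10 measures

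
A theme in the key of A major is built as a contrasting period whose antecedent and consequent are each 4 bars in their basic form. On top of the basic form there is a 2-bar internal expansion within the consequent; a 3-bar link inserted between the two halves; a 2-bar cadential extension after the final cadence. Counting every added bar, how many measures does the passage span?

15 measures

Basic contrasting period: 4 + 4 = 8 bars.
8 (basic form) + 2 (internal expansion) + 3 (link) + 2 (cadential extension) = 15.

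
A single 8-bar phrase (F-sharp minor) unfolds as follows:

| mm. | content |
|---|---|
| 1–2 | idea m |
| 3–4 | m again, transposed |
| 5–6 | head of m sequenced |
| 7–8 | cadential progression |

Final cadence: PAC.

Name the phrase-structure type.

sentence

Basic idea (mm. 1–2) + its repetition (mm. 3–4) form the presentation; fragmentation and cadence (mm. 5–8) form the continuation — the 8-bar whole is a sentence.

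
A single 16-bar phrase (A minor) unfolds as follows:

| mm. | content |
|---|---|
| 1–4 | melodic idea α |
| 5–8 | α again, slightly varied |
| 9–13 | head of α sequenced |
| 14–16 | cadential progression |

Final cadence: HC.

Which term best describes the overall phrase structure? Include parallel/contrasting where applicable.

Basic idea (mm. 1–4) + its repetition (mm. 5–8) form the presentation; fragmentation and cadence (bars 9-16) form the continuation — the 16-bar whole is a sentence.

sentence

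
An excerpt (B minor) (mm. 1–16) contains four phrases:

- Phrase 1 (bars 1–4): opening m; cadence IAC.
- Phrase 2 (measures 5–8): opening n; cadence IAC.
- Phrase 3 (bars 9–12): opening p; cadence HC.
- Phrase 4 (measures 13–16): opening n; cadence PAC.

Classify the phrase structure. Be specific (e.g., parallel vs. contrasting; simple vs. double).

contrasting double period

Four phrases in two halves: the first half (measures 1–8) ends with an imperfect authentic cadence, the second (mm. 9–16) with a perfect authentic cadence — a large antecedent–consequent pair, i.e. a double period.
Phrase 3 begins with different material from phrase 1, making it contrasting.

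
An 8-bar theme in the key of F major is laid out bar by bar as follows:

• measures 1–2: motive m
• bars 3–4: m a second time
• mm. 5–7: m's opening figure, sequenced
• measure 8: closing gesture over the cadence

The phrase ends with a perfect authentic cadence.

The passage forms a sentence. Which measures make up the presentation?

measures 1–4

The presentation of a sentence is the basic idea (measures 1–2) plus its repetition (mm. 3-4); the presentation is therefore measures 1–4.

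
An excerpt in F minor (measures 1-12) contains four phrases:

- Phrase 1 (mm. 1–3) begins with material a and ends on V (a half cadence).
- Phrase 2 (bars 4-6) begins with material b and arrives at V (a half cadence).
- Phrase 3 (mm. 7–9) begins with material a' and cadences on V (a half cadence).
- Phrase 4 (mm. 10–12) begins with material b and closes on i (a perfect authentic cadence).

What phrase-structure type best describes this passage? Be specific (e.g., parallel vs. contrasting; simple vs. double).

parallel double period

Four phrases in two halves: the first half (mm. 1-6) ends with a half cadence, the second (bars 7–12) with a perfect authentic cadence — a large antecedent–consequent pair, i.e. a double period.
Phrase 3 begins with the same material as phrase 1, making it parallel.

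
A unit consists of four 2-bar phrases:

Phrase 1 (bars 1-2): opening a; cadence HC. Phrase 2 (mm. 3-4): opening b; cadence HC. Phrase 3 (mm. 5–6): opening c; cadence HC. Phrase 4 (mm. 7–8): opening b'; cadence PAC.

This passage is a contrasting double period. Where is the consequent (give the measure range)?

In a double period the four phrases pair into a large antecedent (phrases 1–2, ending half cadence) and a large consequent (phrases 3–4, ending perfect authentic cadence). The consequent spans bars 5–8.

measures 5–8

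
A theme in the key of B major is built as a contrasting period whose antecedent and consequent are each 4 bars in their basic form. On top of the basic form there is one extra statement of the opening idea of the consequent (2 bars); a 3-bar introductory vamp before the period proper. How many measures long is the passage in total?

Basic contrasting period: 4 + 4 = 8 bars.
8 (basic form) + 2 (extra statement) + 3 (introduction) = 13.

13 measures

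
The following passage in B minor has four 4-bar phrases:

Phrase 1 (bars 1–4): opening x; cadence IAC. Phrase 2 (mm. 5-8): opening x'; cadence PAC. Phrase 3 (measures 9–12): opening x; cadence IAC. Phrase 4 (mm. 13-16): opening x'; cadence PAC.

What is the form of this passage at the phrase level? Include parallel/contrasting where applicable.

The cadence pattern IAC–PAC–IAC–PAC is weak–strong twice, and phrases 3–4 restate phrases 1–2: a period heard twice, not a double period (which would end weakly at phrase 2).

repeated period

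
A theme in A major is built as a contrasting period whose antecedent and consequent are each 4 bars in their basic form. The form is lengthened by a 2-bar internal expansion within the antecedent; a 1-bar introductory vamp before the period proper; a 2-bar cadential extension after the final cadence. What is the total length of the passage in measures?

13 measures

Basic contrasting period: 4 + 4 = 8 bars.
8 (basic form) + 2 (internal expansion) + 1 (introduction) + 2 (cadential extension) = 13.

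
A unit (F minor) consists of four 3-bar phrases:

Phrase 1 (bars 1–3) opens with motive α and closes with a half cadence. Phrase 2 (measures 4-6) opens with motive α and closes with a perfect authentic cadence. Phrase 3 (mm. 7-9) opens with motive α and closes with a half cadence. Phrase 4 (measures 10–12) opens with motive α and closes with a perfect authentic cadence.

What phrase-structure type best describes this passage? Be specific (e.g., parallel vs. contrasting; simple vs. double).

The cadence pattern HC–PAC–HC–PAC is weak–strong twice, and phrases 3–4 restate phrases 1–2: a period heard twice, not a double period (which would end weakly at phrase 2).

repeated period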